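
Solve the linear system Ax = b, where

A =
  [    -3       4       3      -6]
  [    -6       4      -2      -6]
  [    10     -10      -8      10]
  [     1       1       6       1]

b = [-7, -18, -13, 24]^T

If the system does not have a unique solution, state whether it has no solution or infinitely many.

Row-reduce:
R1 ← R1 / (-3).
R2 ← R2 + 6·R1.
R3 ← R3 − 10·R1.
R4 ← R4 − 1·R1.
R2 ← R2 / (-4).
R1 ← R1 + 4/3·R2.
R3 ← R3 − 10/3·R2.
R4 ← R4 − 7/3·R2.
R3 ← R3 / (-14/3).
R1 ← R1 − 5/3·R3.
R2 ← R2 − 2·R3.
R4 ← R4 − 7/3·R3.
Row 4 reduces to 0 = -1/2, a contradiction. The system is inconsistent.

no solution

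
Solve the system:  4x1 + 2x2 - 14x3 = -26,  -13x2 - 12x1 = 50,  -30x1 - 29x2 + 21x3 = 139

infinitely many solutions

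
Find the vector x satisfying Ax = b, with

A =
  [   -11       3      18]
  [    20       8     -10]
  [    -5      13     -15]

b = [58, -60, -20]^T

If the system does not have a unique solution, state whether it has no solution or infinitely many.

x_1 = -2, x_2 = 0, x_3 = 2

Row-reduce the augmented matrix:
R1 ← R1 / (-11).
R2 ← R2 − 20·R1.
R3 ← R3 + 5·R1.
R2 ← R2 / (148/11).
R1 ← R1 + 3/11·R2.
R3 ← R3 − 128/11·R2.
R3 ← R3 / (-1585/37).
R1 ← R1 + 87/74·R3.
R2 ← R2 − 125/74·R3.
Reading off the reduced rows gives x_1 = -2, x_2 = 0, x_3 = 2.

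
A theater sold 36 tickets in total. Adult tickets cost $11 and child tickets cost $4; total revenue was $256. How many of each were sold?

adult tickets: 16, child tickets: 20

Let a = adult tickets, c = child tickets.
  a + c = 36
  11a + 4c = 256
From equation 1: a = 36 − c.
Substitute into equation 2 and solve: c = 20.
Then a = 16.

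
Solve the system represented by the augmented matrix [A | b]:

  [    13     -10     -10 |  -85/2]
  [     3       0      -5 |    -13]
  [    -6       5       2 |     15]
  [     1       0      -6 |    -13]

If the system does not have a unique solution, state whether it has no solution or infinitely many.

no solution

Row-reduce:
R1 ← R1 / (13).
R2 ← R2 − 3·R1.
R3 ← R3 + 6·R1.
R4 ← R4 − 1·R1.
R2 ← R2 / (30/13).
R1 ← R1 + 10/13·R2.
R3 ← R3 − 5/13·R2.
R4 ← R4 − 10/13·R2.
R3 ← R3 / (-13/6).
R1 ← R1 + 5/3·R3.
R2 ← R2 + 7/6·R3.
R4 ← R4 + 13/3·R3.
Row 4 reduces to 0 = -1/2, a contradiction. The system is inconsistent.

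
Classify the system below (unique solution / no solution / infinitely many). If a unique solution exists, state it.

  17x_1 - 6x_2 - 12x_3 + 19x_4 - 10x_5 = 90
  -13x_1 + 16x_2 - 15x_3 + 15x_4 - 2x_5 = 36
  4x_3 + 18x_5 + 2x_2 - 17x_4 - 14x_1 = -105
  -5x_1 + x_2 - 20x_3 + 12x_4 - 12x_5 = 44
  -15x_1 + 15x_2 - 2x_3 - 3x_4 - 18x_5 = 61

x_1 = 5, x_2 = 5, x_3 = -2, x_4 = -1, x_5 = -3

Row-reduce the augmented matrix:
R1 ← R1 / (17).
R2 ← R2 + 13·R1.
R3 ← R3 + 14·R1.
R4 ← R4 + 5·R1.
R5 ← R5 + 15·R1.
R2 ← R2 / (194/17).
R1 ← R1 + 6/17·R2.
R3 ← R3 + 50/17·R2.
R4 ← R4 + 13/17·R2.
R5 ← R5 − 165/17·R2.
R3 ← R3 / (-1175/97).
R1 ← R1 + 141/97·R3.
R2 ← R2 + 411/194·R3.
R4 ← R4 + 4879/194·R3.
R5 ← R5 − 1547/194·R3.
R4 ← R4 / (15451/2350).
R1 ← R1 − 32/25·R4.
R2 ← R2 − 3509/2350·R4.
R3 ← R3 + 607/1175·R4.
R5 ← R5 + 16993/2350·R4.
R5 ← R5 / (-735308/15451).
R1 ← R1 − 65148/15451·R5.
R2 ← R2 − 74992/15451·R5.
R3 ← R3 + 46552/15451·R5.
R4 ← R4 + 72142/15451·R5.
Reading off the reduced rows gives x_1 = 5, x_2 = 5, x_3 = -2, x_4 = -1, x_5 = -3.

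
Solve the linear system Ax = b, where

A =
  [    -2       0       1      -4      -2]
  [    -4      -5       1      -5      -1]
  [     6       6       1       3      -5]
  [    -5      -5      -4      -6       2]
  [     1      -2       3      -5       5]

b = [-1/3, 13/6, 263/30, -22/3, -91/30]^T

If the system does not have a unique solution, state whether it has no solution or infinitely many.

x_1 = 4/3, x_2 = -7/5, x_3 = 2/3, x_4 = 1/3, x_5 = -3/2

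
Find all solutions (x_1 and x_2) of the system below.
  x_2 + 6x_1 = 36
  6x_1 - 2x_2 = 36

x_1 = 6, x_2 = 0

Row-reduce the augmented matrix:
R1 ← R1 / (6).
R2 ← R2 − 6·R1.
R2 ← R2 / (-3).
R1 ← R1 − 1/6·R2.
Reading off the reduced rows gives x_1 = 6, x_2 = 0.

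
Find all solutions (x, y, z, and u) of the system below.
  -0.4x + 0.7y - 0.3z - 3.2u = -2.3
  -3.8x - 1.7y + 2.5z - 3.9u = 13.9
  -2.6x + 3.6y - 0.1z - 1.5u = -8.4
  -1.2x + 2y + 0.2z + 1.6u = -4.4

Row-reduce the augmented matrix:
R1 ← R1 / (-2/5).
R2 ← R2 + 19/5·R1.
R3 ← R3 + 13/5·R1.
R4 ← R4 + 6/5·R1.
R2 ← R2 / (-167/20).
R1 ← R1 + 7/4·R2.
R3 ← R3 + 19/20·R2.
R4 ← R4 + 1/10·R2.
R3 ← R3 / (2073/1670).
R1 ← R1 + 62/167·R3.
R2 ← R2 + 107/167·R3.
R4 ← R4 − 173/167·R3.
R4 ← R4 / (-28067/10365).
R1 ← R1 − 30335/4146·R4.
R2 ← R2 − 10846/2073·R4.
R3 ← R3 − 27196/2073·R4.
Reading off the reduced rows gives x = -1, y = -3, z = 2, u = 0.

x = -1, y = -3, z = 2, u = 0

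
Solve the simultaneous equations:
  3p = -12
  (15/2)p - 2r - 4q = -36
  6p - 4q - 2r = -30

Row-reduce:
R1 ← R1 / (3).
R2 ← R2 − 15/2·R1.
R3 ← R3 − 6·R1.
R2 ← R2 / (-4).
R3 ← R3 + 4·R2.
Rank is 2 with 3 unknowns, leaving r free.

infinitely many solutions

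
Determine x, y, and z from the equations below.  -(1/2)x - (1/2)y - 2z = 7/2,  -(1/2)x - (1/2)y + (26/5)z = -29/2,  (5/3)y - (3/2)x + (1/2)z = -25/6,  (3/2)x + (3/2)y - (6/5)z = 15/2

x = 5/2, y = 1/2, z = -5/2

Row-reduce the augmented matrix:
R1 ← R1 / (-1/2).
R2 ← R2 + 1/2·R1.
R3 ← R3 + 3/2·R1.
R4 ← R4 − 3/2·R1.
Swap R2 and R3.
R2 ← R2 / (19/6).
R1 ← R1 − 1·R2.
R3 ← R3 / (36/5).
R1 ← R1 − 37/19·R3.
R2 ← R2 − 39/19·R3.
R4 ← R4 + 36/5·R3.
R4 reduces to 0 = 0, so the extra equation is consistent.
Reading off the reduced rows gives x = 5/2, y = 1/2, z = -5/2.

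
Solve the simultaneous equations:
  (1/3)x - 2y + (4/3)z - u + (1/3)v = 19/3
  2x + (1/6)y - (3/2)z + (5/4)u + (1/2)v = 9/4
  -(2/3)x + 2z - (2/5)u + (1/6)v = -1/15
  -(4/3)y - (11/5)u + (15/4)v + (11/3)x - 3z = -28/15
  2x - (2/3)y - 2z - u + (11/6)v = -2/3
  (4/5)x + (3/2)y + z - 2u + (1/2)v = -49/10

no solution

Row-reduce:
R1 ← R1 / (1/3).
R2 ← R2 − 2·R1.
R3 ← R3 + 2/3·R1.
R4 ← R4 − 11/3·R1.
R5 ← R5 − 2·R1.
R6 ← R6 − 4/5·R1.
R2 ← R2 / (73/6).
R1 ← R1 + 6·R2.
R3 ← R3 + 4·R2.
R4 ← R4 − 62/3·R2.
R5 ← R5 − 34/3·R2.
R6 ← R6 − 63/10·R2.
R3 ← R3 / (338/219).
R1 ← R1 + 50/73·R3.
R2 ← R2 + 57/73·R3.
R4 ← R4 + 335/219·R3.
R5 ← R5 + 84/73·R3.
R6 ← R6 − 397/146·R3.
R4 ← R4 / (-2984/845).
R1 ← R1 − 96/169·R4.
R2 ← R2 − 993/1690·R4.
R3 ← R3 + 9/845·R4.
R5 ← R5 + 1492/845·R4.
R6 ← R6 + 11239/3380·R4.
Swap R5 and R6.
R5 ← R5 / (-522391/179040).
R1 ← R1 − 663/746·R5.
R2 ← R2 − 3239/5968·R5.
R3 ← R3 − 631/2984·R5.
R4 ← R4 + 7525/8952·R5.
Row 6 reduces to 0 = 1/4, a contradiction. The system is inconsistent.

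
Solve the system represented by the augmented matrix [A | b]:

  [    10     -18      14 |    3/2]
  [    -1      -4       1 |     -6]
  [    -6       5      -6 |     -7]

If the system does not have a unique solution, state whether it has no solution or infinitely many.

no solution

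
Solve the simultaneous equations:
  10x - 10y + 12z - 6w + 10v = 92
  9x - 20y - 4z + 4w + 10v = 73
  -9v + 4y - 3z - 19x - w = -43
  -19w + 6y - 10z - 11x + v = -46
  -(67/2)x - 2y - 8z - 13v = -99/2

Row-reduce:
R1 ← R1 / (10).
R2 ← R2 − 9·R1.
R3 ← R3 + 19·R1.
R4 ← R4 + 11·R1.
R5 ← R5 + 67/2·R1.
R2 ← R2 / (-11).
R1 ← R1 + 1·R2.
R3 ← R3 + 15·R2.
R4 ← R4 + 5·R2.
R5 ← R5 + 71/2·R2.
R3 ← R3 / (2199/55).
R1 ← R1 − 28/11·R3.
R2 ← R2 − 74/55·R3.
R4 ← R4 − 546/55·R3.
R5 ← R5 − 4398/55·R3.
R4 ← R4 / (-17307/733).
R1 ← R1 − 332/2199·R4.
R2 ← R2 + 13/2199·R4.
R3 ← R3 + 1387/2199·R4.
Rank is 4 with 5 unknowns, leaving v free.

infinitely many solutions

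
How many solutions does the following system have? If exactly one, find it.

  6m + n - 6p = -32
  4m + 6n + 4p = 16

Row-reduce:
R1 ← R1 / (6).
R2 ← R2 − 4·R1.
R2 ← R2 / (16/3).
R1 ← R1 − 1/6·R2.
Rank is 2 with 3 unknowns, leaving p free.

infinitely many solutions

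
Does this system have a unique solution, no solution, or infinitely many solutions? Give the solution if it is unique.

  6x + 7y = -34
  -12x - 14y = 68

Row-reduce:
R1 ← R1 / (6).
R2 ← R2 + 12·R1.
Rank is 1 with 2 unknowns, leaving y free.

infinitely many solutions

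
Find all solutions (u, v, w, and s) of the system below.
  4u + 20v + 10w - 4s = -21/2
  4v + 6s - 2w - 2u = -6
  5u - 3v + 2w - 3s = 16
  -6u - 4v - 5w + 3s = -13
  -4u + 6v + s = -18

no solution

Row-reduce:
R1 ← R1 / (4).
R2 ← R2 + 2·R1.
R3 ← R3 − 5·R1.
R4 ← R4 + 6·R1.
R5 ← R5 + 4·R1.
R2 ← R2 / (14).
R1 ← R1 − 5·R2.
R3 ← R3 + 28·R2.
R4 ← R4 − 26·R2.
R5 ← R5 − 26·R2.
R3 ← R3 / (-9/2).
R1 ← R1 − 10/7·R3.
R2 ← R2 − 3/14·R3.
R4 ← R4 − 31/7·R3.
R5 ← R5 − 31/7·R3.
R4 ← R4 / (-37/63).
R1 ← R1 − 47/63·R4.
R2 ← R2 − 16/21·R4.
R3 ← R3 + 20/9·R4.
R5 ← R5 + 37/63·R4.
Row 5 reduces to 0 = 1/4, a contradiction. The system is inconsistent.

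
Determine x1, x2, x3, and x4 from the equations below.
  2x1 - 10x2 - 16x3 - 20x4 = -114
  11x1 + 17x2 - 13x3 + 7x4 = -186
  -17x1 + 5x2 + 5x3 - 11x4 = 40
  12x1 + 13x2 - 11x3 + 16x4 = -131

Row-reduce the augmented matrix:
R1 ← R1 / (2).
R2 ← R2 − 11·R1.
R3 ← R3 + 17·R1.
R4 ← R4 − 12·R1.
R2 ← R2 / (72).
R1 ← R1 + 5·R2.
R3 ← R3 + 80·R2.
R4 ← R4 − 73·R2.
R3 ← R3 / (-143/3).
R1 ← R1 + 67/24·R3.
R2 ← R2 − 25/24·R3.
R4 ← R4 − 215/24·R3.
R4 ← R4 / (1114/143).
R1 ← R1 − 159/143·R4.
R2 ← R2 − 73/143·R4.
R3 ← R3 − 153/143·R4.
Reading off the reduced rows gives x1 = -4, x2 = -5, x3 = 6, x4 = 3.

x1 = -4, x2 = -5, x3 = 6, x4 = 3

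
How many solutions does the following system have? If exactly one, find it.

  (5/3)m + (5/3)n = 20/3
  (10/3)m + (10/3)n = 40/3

Row-reduce:
R1 ← R1 / (5/3).
R2 ← R2 − 10/3·R1.
Rank is 1 with 2 unknowns, leaving n free.

infinitely many solutions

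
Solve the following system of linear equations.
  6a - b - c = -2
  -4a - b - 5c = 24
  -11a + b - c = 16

no solution

Row-reduce:
R1 ← R1 / (6).
R2 ← R2 + 4·R1.
R3 ← R3 + 11·R1.
R2 ← R2 / (-5/3).
R1 ← R1 + 1/6·R2.
R3 ← R3 + 5/6·R2.
Row 3 reduces to 0 = 1, a contradiction. The system is inconsistent.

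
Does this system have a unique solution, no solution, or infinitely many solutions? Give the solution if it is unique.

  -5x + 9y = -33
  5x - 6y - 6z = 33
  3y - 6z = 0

infinitely many solutions

Row-reduce:
R1 ← R1 / (-5).
R2 ← R2 − 5·R1.
R2 ← R2 / (3).
R1 ← R1 + 9/5·R2.
R3 ← R3 − 3·R2.
Rank is 2 with 3 unknowns, leaving z free.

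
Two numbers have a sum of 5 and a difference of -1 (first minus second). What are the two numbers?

Let x = first number, y = second number.
  x + y = 5
  x - y = -1
Row-reduce the augmented matrix:
R2 ← R2 − 1·R1.
R2 ← R2 / (-2).
R1 ← R1 − 1·R2.
Reading off the reduced rows gives x = 2, y = 3.

first number: 2, second number: 3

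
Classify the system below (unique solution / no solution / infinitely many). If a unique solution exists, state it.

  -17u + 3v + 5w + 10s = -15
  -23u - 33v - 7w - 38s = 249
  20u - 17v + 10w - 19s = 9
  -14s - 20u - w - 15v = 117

infinitely many solutions

Row-reduce:
R1 ← R1 / (-17).
R2 ← R2 + 23·R1.
R3 ← R3 − 20·R1.
R4 ← R4 + 20·R1.
R2 ← R2 / (-630/17).
R1 ← R1 + 3/17·R2.
R3 ← R3 + 229/17·R2.
R4 ← R4 + 315/17·R2.
R3 ← R3 / (731/35).
R1 ← R1 + 8/35·R3.
R2 ← R2 − 13/35·R3.
Rank is 3 with 4 unknowns, leaving s free.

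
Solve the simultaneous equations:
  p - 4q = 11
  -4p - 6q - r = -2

infinitely many solutions

Row-reduce:
R2 ← R2 + 4·R1.
R2 ← R2 / (-22).
R1 ← R1 + 4·R2.
Rank is 2 with 3 unknowns, leaving r free.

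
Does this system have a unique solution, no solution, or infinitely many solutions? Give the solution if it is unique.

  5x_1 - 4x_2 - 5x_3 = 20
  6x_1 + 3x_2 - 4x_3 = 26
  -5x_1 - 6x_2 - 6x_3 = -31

x_1 = 5, x_2 = 0, x_3 = 1

Row-reduce the augmented matrix:
R1 ← R1 / (5).
R2 ← R2 − 6·R1.
R3 ← R3 + 5·R1.
R2 ← R2 / (39/5).
R1 ← R1 + 4/5·R2.
R3 ← R3 + 10·R2.
R3 ← R3 / (-329/39).
R1 ← R1 + 31/39·R3.
R2 ← R2 − 10/39·R3.
Reading off the reduced rows gives x_1 = 5, x_2 = 0, x_3 = 1.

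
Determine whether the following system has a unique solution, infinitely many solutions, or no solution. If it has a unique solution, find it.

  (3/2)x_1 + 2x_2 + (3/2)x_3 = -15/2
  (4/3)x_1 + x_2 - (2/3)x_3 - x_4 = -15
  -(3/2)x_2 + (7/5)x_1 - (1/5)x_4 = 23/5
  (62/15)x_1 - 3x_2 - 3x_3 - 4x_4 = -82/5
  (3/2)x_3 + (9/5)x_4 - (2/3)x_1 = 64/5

Row-reduce the augmented matrix:
R1 ← R1 / (3/2).
R2 ← R2 − 4/3·R1.
R3 ← R3 − 7/5·R1.
R4 ← R4 − 62/15·R1.
R5 ← R5 + 2/3·R1.
R2 ← R2 / (-7/9).
R1 ← R1 − 4/3·R2.
R3 ← R3 + 101/30·R2.
R4 ← R4 + 383/45·R2.
R5 ← R5 − 8/9·R2.
R3 ← R3 / (254/35).
R1 ← R1 + 17/7·R3.
R2 ← R2 − 18/7·R3.
R4 ← R4 − 1549/105·R3.
R5 ← R5 + 5/42·R3.
R4 ← R4 / (-11047/7620).
R1 ← R1 + 169/508·R4.
R2 ← R2 + 45/254·R4.
R3 ← R3 − 289/508·R4.
R5 ← R5 − 11047/15240·R4.
R5 reduces to 0 = 0, so the extra equation is consistent.
Reading off the reduced rows gives x_1 = -3, x_2 = -6, x_3 = 6, x_4 = 1.

x_1 = -3, x_2 = -6, x_3 = 6, x_4 = 1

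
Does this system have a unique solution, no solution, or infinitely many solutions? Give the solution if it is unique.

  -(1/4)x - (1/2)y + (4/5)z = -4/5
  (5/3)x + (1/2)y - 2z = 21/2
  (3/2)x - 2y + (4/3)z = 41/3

x = 6, y = -3, z = -1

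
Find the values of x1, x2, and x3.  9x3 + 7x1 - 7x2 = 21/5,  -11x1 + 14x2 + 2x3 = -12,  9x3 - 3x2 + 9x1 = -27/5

Row-reduce the augmented matrix:
R1 ← R1 / (7).
R2 ← R2 + 11·R1.
R3 ← R3 − 9·R1.
R2 ← R2 / (3).
R1 ← R1 + 1·R2.
R3 ← R3 − 6·R2.
R3 ← R3 / (-244/7).
R1 ← R1 − 20/3·R3.
R2 ← R2 − 113/21·R3.
Reading off the reduced rows gives x1 = -6/5, x2 = -9/5, x3 = 0.

x1 = -6/5, x2 = -9/5, x3 = 0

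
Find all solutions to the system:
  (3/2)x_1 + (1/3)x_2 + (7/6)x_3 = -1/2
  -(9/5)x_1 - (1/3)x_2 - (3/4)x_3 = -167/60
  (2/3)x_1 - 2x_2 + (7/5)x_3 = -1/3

Row-reduce the augmented matrix:
R1 ← R1 / (3/2).
R2 ← R2 + 9/5·R1.
R3 ← R3 − 2/3·R1.
R2 ← R2 / (1/15).
R1 ← R1 − 2/9·R2.
R3 ← R3 + 58/27·R2.
R3 ← R3 / (5893/270).
R1 ← R1 + 25/18·R3.
R2 ← R2 − 39/4·R3.
Reading off the reduced rows gives x_1 = 4, x_2 = -2, x_3 = -5.

x_1 = 4, x_2 = -2, x_3 = -5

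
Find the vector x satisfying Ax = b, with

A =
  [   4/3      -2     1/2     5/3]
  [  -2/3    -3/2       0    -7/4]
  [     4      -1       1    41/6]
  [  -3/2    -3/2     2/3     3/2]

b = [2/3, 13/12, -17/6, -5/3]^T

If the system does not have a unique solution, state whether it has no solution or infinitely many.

Row-reduce:
R1 ← R1 / (4/3).
R2 ← R2 + 2/3·R1.
R3 ← R3 − 4·R1.
R4 ← R4 + 3/2·R1.
R2 ← R2 / (-5/2).
R1 ← R1 + 3/2·R2.
R3 ← R3 − 5·R2.
R4 ← R4 + 15/4·R2.
Swap R3 and R4.
R3 ← R3 / (41/48).
R1 ← R1 − 9/40·R3.
R2 ← R2 + 1/10·R3.
Row 4 reduces to 0 = -2, a contradiction. The system is inconsistent.

no solution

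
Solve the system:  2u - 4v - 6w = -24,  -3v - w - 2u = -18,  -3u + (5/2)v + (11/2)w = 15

Row-reduce:
R1 ← R1 / (2).
R2 ← R2 + 2·R1.
R3 ← R3 + 3·R1.
R2 ← R2 / (-7).
R1 ← R1 + 2·R2.
R3 ← R3 + 7/2·R2.
Rank is 2 with 3 unknowns, leaving w free.

infinitely many solutions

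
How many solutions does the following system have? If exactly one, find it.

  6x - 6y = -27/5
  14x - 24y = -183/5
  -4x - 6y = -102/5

Row-reduce the augmented matrix:
R1 ← R1 / (6).
R2 ← R2 − 14·R1.
R3 ← R3 + 4·R1.
R2 ← R2 / (-10).
R1 ← R1 + 1·R2.
R3 ← R3 + 10·R2.
R3 reduces to 0 = 0, so the extra equation is consistent.
Reading off the reduced rows gives x = 3/2, y = 12/5.

x = 3/2, y = 12/5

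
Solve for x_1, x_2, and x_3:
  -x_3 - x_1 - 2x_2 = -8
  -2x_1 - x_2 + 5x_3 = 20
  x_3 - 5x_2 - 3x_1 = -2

x_1 = 6, x_2 = -2, x_3 = 6

Row-reduce the augmented matrix:
R1 ← R1 / (-1).
R2 ← R2 + 2·R1.
R3 ← R3 + 3·R1.
R2 ← R2 / (3).
R1 ← R1 − 2·R2.
R3 ← R3 − 1·R2.
R3 ← R3 / (5/3).
R1 ← R1 + 11/3·R3.
R2 ← R2 − 7/3·R3.
Reading off the reduced rows gives x_1 = 6, x_2 = -2, x_3 = 6.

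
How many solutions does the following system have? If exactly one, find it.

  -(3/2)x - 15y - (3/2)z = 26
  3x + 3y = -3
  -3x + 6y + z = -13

no solution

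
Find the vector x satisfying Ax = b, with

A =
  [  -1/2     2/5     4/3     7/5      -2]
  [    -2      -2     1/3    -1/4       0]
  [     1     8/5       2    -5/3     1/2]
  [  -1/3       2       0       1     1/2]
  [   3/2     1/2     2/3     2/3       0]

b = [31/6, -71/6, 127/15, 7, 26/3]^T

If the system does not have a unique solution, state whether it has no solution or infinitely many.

x_1 = 3, x_2 = 3, x_3 = 2, x_4 = 2, x_5 = 0

Row-reduce the augmented matrix:
R1 ← R1 / (-1/2).
R2 ← R2 + 2·R1.
R3 ← R3 − 1·R1.
R4 ← R4 + 1/3·R1.
R5 ← R5 − 3/2·R1.
R2 ← R2 / (-18/5).
R1 ← R1 + 4/5·R2.
R3 ← R3 − 12/5·R2.
R4 ← R4 − 26/15·R2.
R5 ← R5 − 17/10·R2.
R3 ← R3 / (4/3).
R1 ← R1 + 14/9·R3.
R2 ← R2 − 25/18·R3.
R4 ← R4 + 89/27·R3.
R5 ← R5 − 83/36·R3.
R4 ← R4 / (-10357/1080).
R1 ← R1 + 851/180·R4.
R2 ← R2 − 649/144·R4.
R3 ← R3 + 83/40·R4.
R5 ← R5 − 9919/1440·R4.
R5 ← R5 / (483901/248568).
R1 ← R1 + 7003/10357·R5.
R2 ← R2 − 83275/124284·R5.
R3 ← R3 + 34627/41428·R5.
R4 ← R4 + 11035/10357·R5.
Reading off the reduced rows gives x_1 = 3, x_2 = 3, x_3 = 2, x_4 = 2, x_5 = 0.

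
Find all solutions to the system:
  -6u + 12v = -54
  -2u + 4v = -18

infinitely many solutions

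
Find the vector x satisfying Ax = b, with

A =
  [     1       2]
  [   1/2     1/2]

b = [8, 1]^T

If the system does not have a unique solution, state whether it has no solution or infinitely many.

Row-reduce the augmented matrix:
R2 ← R2 − 1/2·R1.
R2 ← R2 / (-1/2).
R1 ← R1 − 2·R2.
Reading off the reduced rows gives x_1 = -4, x_2 = 6.

x_1 = -4, x_2 = 6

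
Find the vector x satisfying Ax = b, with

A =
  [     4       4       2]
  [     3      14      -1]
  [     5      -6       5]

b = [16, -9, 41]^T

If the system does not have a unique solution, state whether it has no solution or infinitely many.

infinitely many solutions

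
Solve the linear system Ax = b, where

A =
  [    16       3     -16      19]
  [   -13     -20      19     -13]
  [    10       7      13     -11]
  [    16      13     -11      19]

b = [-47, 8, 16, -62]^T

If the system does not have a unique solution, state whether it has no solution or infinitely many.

Row-reduce the augmented matrix:
R1 ← R1 / (16).
R2 ← R2 + 13·R1.
R3 ← R3 − 10·R1.
R4 ← R4 − 16·R1.
R2 ← R2 / (-281/16).
R1 ← R1 − 3/16·R2.
R3 ← R3 − 41/8·R2.
R4 ← R4 − 10·R2.
R3 ← R3 / (6955/281).
R1 ← R1 + 263/281·R3.
R2 ← R2 + 96/281·R3.
R4 ← R4 − 2365/281·R3.
R4 ← R4 / (12414/1391).
R1 ← R1 − 2611/6955·R4.
R2 ← R2 + 3093/6955·R4.
R3 ← R3 + 6228/6955·R4.
Reading off the reduced rows gives x_1 = 0, x_2 = 0, x_3 = -3, x_4 = -5.

x_1 = 0, x_2 = 0, x_3 = -3, x_4 = -5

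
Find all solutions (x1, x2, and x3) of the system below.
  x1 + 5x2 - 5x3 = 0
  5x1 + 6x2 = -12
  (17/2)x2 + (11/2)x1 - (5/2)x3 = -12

Row-reduce:
R2 ← R2 − 5·R1.
R3 ← R3 − 11/2·R1.
R2 ← R2 / (-19).
R1 ← R1 − 5·R2.
R3 ← R3 + 19·R2.
Rank is 2 with 3 unknowns, leaving x3 free.

infinitely many solutions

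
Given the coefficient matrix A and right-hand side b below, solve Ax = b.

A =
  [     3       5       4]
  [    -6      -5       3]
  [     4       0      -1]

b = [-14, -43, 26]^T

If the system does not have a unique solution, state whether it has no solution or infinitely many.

x_1 = 5, x_2 = -1, x_3 = -6

Row-reduce the augmented matrix:
R1 ← R1 / (3).
R2 ← R2 + 6·R1.
R3 ← R3 − 4·R1.
R2 ← R2 / (5).
R1 ← R1 − 5/3·R2.
R3 ← R3 + 20/3·R2.
R3 ← R3 / (25/3).
R1 ← R1 + 7/3·R3.
R2 ← R2 − 11/5·R3.
Reading off the reduced rows gives x_1 = 5, x_2 = -1, x_3 = -6.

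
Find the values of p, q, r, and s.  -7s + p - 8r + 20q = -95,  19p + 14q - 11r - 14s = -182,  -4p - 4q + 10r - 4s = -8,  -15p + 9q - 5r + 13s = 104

Row-reduce the augmented matrix:
R2 ← R2 − 19·R1.
R3 ← R3 + 4·R1.
R4 ← R4 + 15·R1.
R2 ← R2 / (-366).
R1 ← R1 − 20·R2.
R3 ← R3 − 76·R2.
R4 ← R4 − 309·R2.
R3 ← R3 / (444/61).
R1 ← R1 + 18/61·R3.
R2 ← R2 + 47/122·R3.
R4 ← R4 + 727/122·R3.
R4 ← R4 / (3329/1332).
R1 ← R1 + 88/111·R4.
R2 ← R2 + 947/1332·R4.
R3 ← R3 + 667/666·R4.
Reading off the reduced rows gives p = -6, q = -5, r = -4, s = 3.

p = -6, q = -5, r = -4, s = 3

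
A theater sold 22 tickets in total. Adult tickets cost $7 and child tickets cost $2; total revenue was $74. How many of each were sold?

adult tickets: 6, child tickets: 16

Let a = adult tickets, c = child tickets.
  a + c = 22
  7a + 2c = 74
From equation 1: a = 22 − c.
Substitute into equation 2 and solve: c = 16.
Then a = 6.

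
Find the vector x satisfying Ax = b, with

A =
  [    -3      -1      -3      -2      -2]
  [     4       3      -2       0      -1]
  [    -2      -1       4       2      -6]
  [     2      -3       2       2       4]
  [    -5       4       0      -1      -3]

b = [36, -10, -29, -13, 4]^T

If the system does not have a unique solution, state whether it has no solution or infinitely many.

x_1 = -3, x_2 = -3, x_3 = -6, x_4 = -4, x_5 = 1

Row-reduce the augmented matrix:
R1 ← R1 / (-3).
R2 ← R2 − 4·R1.
R3 ← R3 + 2·R1.
R4 ← R4 − 2·R1.
R5 ← R5 + 5·R1.
R2 ← R2 / (5/3).
R1 ← R1 − 1/3·R2.
R3 ← R3 + 1/3·R2.
R4 ← R4 + 11/3·R2.
R5 ← R5 − 17/3·R2.
R3 ← R3 / (24/5).
R1 ← R1 − 11/5·R3.
R2 ← R2 + 18/5·R3.
R4 ← R4 + 66/5·R3.
R5 ← R5 − 127/5·R3.
R4 ← R4 / (5/2).
R1 ← R1 + 1/12·R4.
R2 ← R2 − 1/2·R4.
R3 ← R3 − 7/12·R4.
R5 ← R5 + 41/12·R4.
R5 ← R5 / (137/10).
R1 ← R1 − 16/5·R5.
R2 ← R2 + 11/5·R5.
R3 ← R3 − 18/5·R5.
R4 ← R4 + 81/10·R5.
Reading off the reduced rows gives x_1 = -3, x_2 = -3, x_3 = -6, x_4 = -4, x_5 = 1.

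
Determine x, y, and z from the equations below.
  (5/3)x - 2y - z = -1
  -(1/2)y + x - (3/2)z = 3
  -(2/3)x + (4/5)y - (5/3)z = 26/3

x = -3, y = 0, z = -4

Row-reduce the augmented matrix:
R1 ← R1 / (5/3).
R2 ← R2 − 1·R1.
R3 ← R3 + 2/3·R1.
R2 ← R2 / (7/10).
R1 ← R1 + 6/5·R2.
R3 ← R3 / (-31/15).
R1 ← R1 + 15/7·R3.
R2 ← R2 + 9/7·R3.
Reading off the reduced rows gives x = -3, y = 0, z = -4.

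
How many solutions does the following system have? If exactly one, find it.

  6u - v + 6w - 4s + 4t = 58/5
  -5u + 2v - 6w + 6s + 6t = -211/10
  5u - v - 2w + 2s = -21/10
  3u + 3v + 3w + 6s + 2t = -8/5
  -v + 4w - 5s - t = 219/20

u = 2/5, v = -2/5, w = 3/2, s = -3/4, t = -4/5

Row-reduce the augmented matrix:
R1 ← R1 / (6).
R2 ← R2 + 5·R1.
R3 ← R3 − 5·R1.
R4 ← R4 − 3·R1.
R2 ← R2 / (7/6).
R1 ← R1 + 1/6·R2.
R3 ← R3 + 1/6·R2.
R4 ← R4 − 7/2·R2.
R5 ← R5 + 1·R2.
R3 ← R3 / (-50/7).
R1 ← R1 − 6/7·R3.
R2 ← R2 + 6/7·R3.
R4 ← R4 − 3·R3.
R5 ← R5 − 22/7·R3.
R4 ← R4 / (12/5).
R1 ← R1 − 2/5·R4.
R2 ← R2 − 8/5·R4.
R3 ← R3 + 4/5·R4.
R5 ← R5 + 1/5·R4.
R5 ← R5 / (223/60).
R1 ← R1 − 197/30·R5.
R2 ← R2 − 412/15·R5.
R3 ← R3 + 28/3·R5.
R4 ← R4 + 721/60·R5.
Reading off the reduced rows gives u = 2/5, v = -2/5, w = 3/2, s = -3/4, t = -4/5.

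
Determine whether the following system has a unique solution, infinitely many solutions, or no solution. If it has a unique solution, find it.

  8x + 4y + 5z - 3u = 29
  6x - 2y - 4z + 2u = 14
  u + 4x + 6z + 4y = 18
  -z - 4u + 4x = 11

Row-reduce:
R1 ← R1 / (8).
R2 ← R2 − 6·R1.
R3 ← R3 − 4·R1.
R4 ← R4 − 4·R1.
R2 ← R2 / (-5).
R1 ← R1 − 1/2·R2.
R3 ← R3 − 2·R2.
R4 ← R4 + 2·R2.
R3 ← R3 / (2/5).
R1 ← R1 + 3/20·R3.
R2 ← R2 − 31/20·R3.
R4 ← R4 + 2/5·R3.
Rank is 3 with 4 unknowns, leaving u free.

infinitely many solutions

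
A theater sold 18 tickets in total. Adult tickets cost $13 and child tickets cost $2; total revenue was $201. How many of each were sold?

Let a = adult tickets, c = child tickets.
  a + c = 18
  13a + 2c = 201
From equation 1: a = 18 − c.
Substitute into equation 2 and solve: c = 3.
Then a = 15.

adult tickets: 15, child tickets: 3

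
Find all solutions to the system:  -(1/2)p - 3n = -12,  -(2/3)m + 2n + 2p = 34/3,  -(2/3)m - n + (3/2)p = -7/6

no solution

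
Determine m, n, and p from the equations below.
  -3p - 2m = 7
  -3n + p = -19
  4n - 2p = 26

Row-reduce the augmented matrix:
R1 ← R1 / (-2).
R2 ← R2 / (-3).
R3 ← R3 − 4·R2.
R3 ← R3 / (-2/3).
R1 ← R1 − 3/2·R3.
R2 ← R2 + 1/3·R3.
Reading off the reduced rows gives m = -2, n = 6, p = -1.

m = -2, n = 6, p = -1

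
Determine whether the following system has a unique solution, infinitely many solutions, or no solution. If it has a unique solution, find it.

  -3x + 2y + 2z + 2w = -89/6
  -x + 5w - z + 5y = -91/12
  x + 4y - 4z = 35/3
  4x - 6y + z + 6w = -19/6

x = 3, y = 1/2, z = -5/3, w = -7/4

Row-reduce the augmented matrix:
R1 ← R1 / (-3).
R2 ← R2 + 1·R1.
R3 ← R3 − 1·R1.
R4 ← R4 − 4·R1.
R2 ← R2 / (13/3).
R1 ← R1 + 2/3·R2.
R3 ← R3 − 14/3·R2.
R4 ← R4 + 10/3·R2.
R3 ← R3 / (-20/13).
R1 ← R1 + 12/13·R3.
R2 ← R2 + 5/13·R3.
R4 ← R4 − 31/13·R3.
R4 ← R4 / (29/5).
R1 ← R1 − 12/5·R4.
R2 ← R2 − 2·R4.
R3 ← R3 − 13/5·R4.
Reading off the reduced rows gives x = 3, y = 1/2, z = -5/3, w = -7/4.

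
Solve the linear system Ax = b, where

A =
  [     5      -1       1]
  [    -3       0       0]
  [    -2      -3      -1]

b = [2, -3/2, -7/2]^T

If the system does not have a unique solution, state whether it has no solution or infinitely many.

Row-reduce the augmented matrix:
R1 ← R1 / (5).
R2 ← R2 + 3·R1.
R3 ← R3 + 2·R1.
R2 ← R2 / (-3/5).
R1 ← R1 + 1/5·R2.
R3 ← R3 + 17/5·R2.
R3 ← R3 / (-4).
R2 ← R2 + 1·R3.
Reading off the reduced rows gives x_1 = 1/2, x_2 = 3/4, x_3 = 1/4.

x_1 = 1/2, x_2 = 3/4, x_3 = 1/4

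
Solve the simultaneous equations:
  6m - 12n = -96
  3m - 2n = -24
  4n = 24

Row-reduce the augmented matrix:
R1 ← R1 / (6).
R2 ← R2 − 3·R1.
R2 ← R2 / (4).
R1 ← R1 + 2·R2.
R3 ← R3 − 4·R2.
R3 reduces to 0 = 0, so the extra equation is consistent.
Reading off the reduced rows gives m = -4, n = 6.

m = -4, n = 6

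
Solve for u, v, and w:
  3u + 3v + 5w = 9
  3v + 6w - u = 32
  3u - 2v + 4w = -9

Row-reduce the augmented matrix:
R1 ← R1 / (3).
R2 ← R2 + 1·R1.
R3 ← R3 − 3·R1.
R2 ← R2 / (4).
R1 ← R1 − 1·R2.
R3 ← R3 + 5·R2.
R3 ← R3 / (103/12).
R1 ← R1 + 1/4·R3.
R2 ← R2 − 23/12·R3.
Reading off the reduced rows gives u = -5, v = 3, w = 3.

u = -5, v = 3, w = 3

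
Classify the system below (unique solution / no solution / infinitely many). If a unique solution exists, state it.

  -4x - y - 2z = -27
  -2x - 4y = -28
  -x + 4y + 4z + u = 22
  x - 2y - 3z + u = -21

Row-reduce the augmented matrix:
R1 ← R1 / (-4).
R2 ← R2 + 2·R1.
R3 ← R3 + 1·R1.
R4 ← R4 − 1·R1.
R2 ← R2 / (-7/2).
R1 ← R1 − 1/4·R2.
R3 ← R3 − 17/4·R2.
R4 ← R4 + 9/4·R2.
R3 ← R3 / (40/7).
R1 ← R1 − 4/7·R3.
R2 ← R2 + 2/7·R3.
R4 ← R4 + 29/7·R3.
R4 ← R4 / (69/40).
R1 ← R1 + 1/10·R4.
R2 ← R2 − 1/20·R4.
R3 ← R3 − 7/40·R4.
Reading off the reduced rows gives x = 4, y = 5, z = 3, u = -6.

x = 4, y = 5, z = 3, u = -6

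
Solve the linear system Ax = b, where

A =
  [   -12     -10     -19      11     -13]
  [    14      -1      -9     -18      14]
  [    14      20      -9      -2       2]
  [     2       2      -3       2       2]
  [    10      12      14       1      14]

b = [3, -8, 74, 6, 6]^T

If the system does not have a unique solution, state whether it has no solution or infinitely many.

x_1 = -5, x_2 = 6, x_3 = -2, x_4 = -2, x_5 = 1

Row-reduce the augmented matrix:
R1 ← R1 / (-12).
R2 ← R2 − 14·R1.
R3 ← R3 − 14·R1.
R4 ← R4 − 2·R1.
R5 ← R5 − 10·R1.
R2 ← R2 / (-38/3).
R1 ← R1 − 5/6·R2.
R3 ← R3 − 25/3·R2.
R4 ← R4 − 1/3·R2.
R5 ← R5 − 11/3·R2.
R3 ← R3 / (-3927/76).
R1 ← R1 + 71/152·R3.
R2 ← R2 − 187/76·R3.
R4 ← R4 + 531/76·R3.
R5 ← R5 + 825/76·R3.
R4 ← R4 / (3524/1309).
R1 ← R1 + 10397/7854·R4.
R2 ← R2 − 16/21·R4.
R3 ← R3 + 565/3927·R4.
R5 ← R5 − 846/119·R4.
R5 ← R5 / (1147/881).
R1 ← R1 − 3457/1762·R5.
R2 ← R2 + 924/881·R5.
R3 ← R3 − 317/881·R5.
R4 ← R4 − 552/881·R5.
Reading off the reduced rows gives x_1 = -5, x_2 = 6, x_3 = -2, x_4 = -2, x_5 = 1.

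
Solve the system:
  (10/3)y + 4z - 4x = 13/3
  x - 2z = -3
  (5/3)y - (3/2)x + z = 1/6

Row-reduce:
R1 ← R1 / (-4).
R2 ← R2 − 1·R1.
R3 ← R3 + 3/2·R1.
R2 ← R2 / (5/6).
R1 ← R1 + 5/6·R2.
R3 ← R3 − 5/12·R2.
Row 3 reduces to 0 = -1/2, a contradiction. The system is inconsistent.

no solution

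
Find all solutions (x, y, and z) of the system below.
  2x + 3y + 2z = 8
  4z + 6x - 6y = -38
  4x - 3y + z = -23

Row-reduce the augmented matrix:
R1 ← R1 / (2).
R2 ← R2 − 6·R1.
R3 ← R3 − 4·R1.
R2 ← R2 / (-15).
R1 ← R1 − 3/2·R2.
R3 ← R3 + 9·R2.
R3 ← R3 / (-9/5).
R1 ← R1 − 4/5·R3.
R2 ← R2 − 2/15·R3.
Reading off the reduced rows gives x = -3, y = 4, z = 1.

x = -3, y = 4, z = 1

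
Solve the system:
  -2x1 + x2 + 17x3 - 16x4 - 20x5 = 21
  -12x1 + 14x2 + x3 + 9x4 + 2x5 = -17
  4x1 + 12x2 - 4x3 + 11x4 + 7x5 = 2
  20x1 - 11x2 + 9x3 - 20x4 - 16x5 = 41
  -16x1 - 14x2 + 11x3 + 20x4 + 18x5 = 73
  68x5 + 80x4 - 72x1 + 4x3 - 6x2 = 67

no solution

Row-reduce:
R1 ← R1 / (-2).
R2 ← R2 + 12·R1.
R3 ← R3 − 4·R1.
R4 ← R4 − 20·R1.
R5 ← R5 + 16·R1.
R6 ← R6 + 72·R1.
R2 ← R2 / (8).
R1 ← R1 + 1/2·R2.
R3 ← R3 − 14·R2.
R4 ← R4 + 1·R2.
R5 ← R5 + 22·R2.
R6 ← R6 + 42·R2.
R3 ← R3 / (827/4).
R1 ← R1 + 237/16·R3.
R2 ← R2 + 101/8·R3.
R4 ← R4 − 1331/8·R3.
R5 ← R5 + 1611/4·R3.
R6 ← R6 + 4553/4·R3.
R4 ← R4 / (-3489/1654).
R1 ← R1 + 353/3308·R4.
R2 ← R2 − 1029/1654·R4.
R3 ← R3 + 819/827·R4.
R5 ← R5 − 31340/827·R4.
R6 ← R6 − 66169/827·R4.
R5 ← R5 / (-33409/3489).
R1 ← R1 − 298/3489·R5.
R2 ← R2 + 589/1163·R5.
R3 ← R3 + 83/1163·R5.
R4 ← R4 − 3949/3489·R5.
R6 ← R6 + 66818/3489·R5.
Row 6 reduces to 0 = 3, a contradiction. The system is inconsistent.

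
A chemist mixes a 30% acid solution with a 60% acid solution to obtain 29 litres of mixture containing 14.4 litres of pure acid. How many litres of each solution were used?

litres of solution A: 10, litres of solution B: 19

Let a = litres of solution A, b = litres of solution B.
  a + b = 29
  (3/10)a + (3/5)b = 72/5
Row-reduce the augmented matrix:
R2 ← R2 − 3/10·R1.
R2 ← R2 / (3/10).
R1 ← R1 − 1·R2.
Reading off the reduced rows gives a = 10, b = 19.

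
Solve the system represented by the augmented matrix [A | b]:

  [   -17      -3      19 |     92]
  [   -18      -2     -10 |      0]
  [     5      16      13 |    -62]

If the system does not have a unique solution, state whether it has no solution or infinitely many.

x_1 = -1, x_2 = -6, x_3 = 3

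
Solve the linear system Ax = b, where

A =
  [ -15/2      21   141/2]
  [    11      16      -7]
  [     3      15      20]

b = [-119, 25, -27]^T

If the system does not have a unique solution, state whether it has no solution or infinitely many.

no solution

Row-reduce:
R1 ← R1 / (-15/2).
R2 ← R2 − 11·R1.
R3 ← R3 − 3·R1.
R2 ← R2 / (234/5).
R1 ← R1 + 14/5·R2.
R3 ← R3 − 117/5·R2.
Row 3 reduces to 0 = 1/6, a contradiction. The system is inconsistent.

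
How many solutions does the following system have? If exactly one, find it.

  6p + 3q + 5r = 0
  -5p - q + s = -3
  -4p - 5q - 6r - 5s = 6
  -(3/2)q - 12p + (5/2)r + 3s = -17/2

Row-reduce:
R1 ← R1 / (6).
R2 ← R2 + 5·R1.
R3 ← R3 + 4·R1.
R4 ← R4 + 12·R1.
R2 ← R2 / (3/2).
R1 ← R1 − 1/2·R2.
R3 ← R3 + 3·R2.
R4 ← R4 − 9/2·R2.
R3 ← R3 / (17/3).
R1 ← R1 + 5/9·R3.
R2 ← R2 − 25/9·R3.
Row 4 reduces to 0 = 1/2, a contradiction. The system is inconsistent.

no solution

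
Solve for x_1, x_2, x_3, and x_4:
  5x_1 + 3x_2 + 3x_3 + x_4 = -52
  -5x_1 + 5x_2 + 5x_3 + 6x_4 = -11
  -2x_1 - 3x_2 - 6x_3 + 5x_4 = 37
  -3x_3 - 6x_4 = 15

x_1 = -6, x_2 = -4, x_3 = -3, x_4 = -1

Row-reduce the augmented matrix:
R1 ← R1 / (5).
R2 ← R2 + 5·R1.
R3 ← R3 + 2·R1.
R2 ← R2 / (8).
R1 ← R1 − 3/5·R2.
R3 ← R3 + 9/5·R2.
R3 ← R3 / (-3).
R2 ← R2 − 1·R3.
R4 ← R4 + 3·R3.
R4 ← R4 / (-519/40).
R1 ← R1 + 13/40·R4.
R2 ← R2 − 16/5·R4.
R3 ← R3 + 93/40·R4.
Reading off the reduced rows gives x_1 = -6, x_2 = -4, x_3 = -3, x_4 = -1.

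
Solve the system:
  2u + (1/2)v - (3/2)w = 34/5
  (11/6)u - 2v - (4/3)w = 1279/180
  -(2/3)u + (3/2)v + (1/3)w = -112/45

Row-reduce the augmented matrix:
R1 ← R1 / (2).
R2 ← R2 − 11/6·R1.
R3 ← R3 + 2/3·R1.
R2 ← R2 / (-59/24).
R1 ← R1 − 1/4·R2.
R3 ← R3 − 5/3·R2.
R3 ← R3 / (-49/354).
R1 ← R1 + 44/59·R3.
R2 ← R2 + 1/59·R3.
Reading off the reduced rows gives u = 3/2, v = -2/5, w = -8/3.

u = 3/2, v = -2/5, w = -8/3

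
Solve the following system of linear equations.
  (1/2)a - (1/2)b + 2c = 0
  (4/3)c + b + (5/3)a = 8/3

infinitely many solutions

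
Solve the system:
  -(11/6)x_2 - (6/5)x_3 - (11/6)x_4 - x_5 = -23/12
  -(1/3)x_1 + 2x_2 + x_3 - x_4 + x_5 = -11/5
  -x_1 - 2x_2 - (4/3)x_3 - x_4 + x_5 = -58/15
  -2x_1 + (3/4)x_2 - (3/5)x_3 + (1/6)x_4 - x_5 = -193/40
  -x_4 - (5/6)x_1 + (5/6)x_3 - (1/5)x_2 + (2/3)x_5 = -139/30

x_1 = 3, x_2 = 1/2, x_3 = -1, x_4 = 6/5, x_5 = 0

Row-reduce the augmented matrix:
Swap R1 and R2.
R1 ← R1 / (-1/3).
R3 ← R3 + 1·R1.
R4 ← R4 + 2·R1.
R5 ← R5 + 5/6·R1.
R2 ← R2 / (-11/6).
R1 ← R1 + 6·R2.
R3 ← R3 + 8·R2.
R4 ← R4 + 45/4·R2.
R5 ← R5 + 26/5·R2.
R3 ← R3 / (149/165).
R1 ← R1 − 51/55·R3.
R2 ← R2 − 36/55·R3.
R4 ← R4 − 42/55·R3.
R5 ← R5 − 1433/825·R3.
R4 ← R4 / (16021/1788).
R1 ← R1 + 189/149·R4.
R2 ← R2 + 931/149·R4.
R3 ← R3 − 1650/149·R4.
R5 ← R5 + 18677/1490·R4.
R5 ← R5 / (-3627673/480630).
R1 ← R1 + 41007/16021·R5.
R2 ← R2 + 50688/16021·R5.
R3 ← R3 − 98610/16021·R5.
R4 ← R4 + 5118/16021·R5.
Reading off the reduced rows gives x_1 = 3, x_2 = 1/2, x_3 = -1, x_4 = 6/5, x_5 = 0.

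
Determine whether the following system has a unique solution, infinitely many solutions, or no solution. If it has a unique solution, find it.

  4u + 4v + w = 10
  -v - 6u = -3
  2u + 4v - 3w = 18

Row-reduce the augmented matrix:
R1 ← R1 / (4).
R2 ← R2 + 6·R1.
R3 ← R3 − 2·R1.
R2 ← R2 / (5).
R1 ← R1 − 1·R2.
R3 ← R3 − 2·R2.
R3 ← R3 / (-41/10).
R1 ← R1 + 1/20·R3.
R2 ← R2 − 3/10·R3.
Reading off the reduced rows gives u = 0, v = 3, w = -2.

u = 0, v = 3, w = -2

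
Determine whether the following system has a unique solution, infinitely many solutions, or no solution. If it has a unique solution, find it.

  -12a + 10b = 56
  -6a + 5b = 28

infinitely many solutions

Row-reduce:
R1 ← R1 / (-12).
R2 ← R2 + 6·R1.
Rank is 1 with 2 unknowns, leaving b free.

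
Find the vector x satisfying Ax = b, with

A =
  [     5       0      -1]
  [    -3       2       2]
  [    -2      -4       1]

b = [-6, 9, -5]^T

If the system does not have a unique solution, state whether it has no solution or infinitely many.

x_1 = -1, x_2 = 2, x_3 = 1

Row-reduce the augmented matrix:
R1 ← R1 / (5).
R2 ← R2 + 3·R1.
R3 ← R3 + 2·R1.
R2 ← R2 / (2).
R3 ← R3 + 4·R2.
R3 ← R3 / (17/5).
R1 ← R1 + 1/5·R3.
R2 ← R2 − 7/10·R3.
Reading off the reduced rows gives x_1 = -1, x_2 = 2, x_3 = 1.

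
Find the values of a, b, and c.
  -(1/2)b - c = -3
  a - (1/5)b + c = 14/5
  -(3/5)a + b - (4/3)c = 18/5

Row-reduce the augmented matrix:
Swap R1 and R2.
R3 ← R3 + 3/5·R1.
R2 ← R2 / (-1/2).
R1 ← R1 + 1/5·R2.
R3 ← R3 − 22/25·R2.
R3 ← R3 / (-187/75).
R1 ← R1 − 7/5·R3.
R2 ← R2 − 2·R3.
Reading off the reduced rows gives a = 4, b = 6, c = 0.

a = 4, b = 6, c = 0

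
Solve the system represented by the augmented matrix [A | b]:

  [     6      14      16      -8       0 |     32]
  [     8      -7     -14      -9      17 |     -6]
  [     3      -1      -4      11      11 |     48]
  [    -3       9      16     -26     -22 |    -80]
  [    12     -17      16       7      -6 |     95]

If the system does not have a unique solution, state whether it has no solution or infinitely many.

infinitely many solutions

Row-reduce:
R1 ← R1 / (6).
R2 ← R2 − 8·R1.
R3 ← R3 − 3·R1.
R4 ← R4 + 3·R1.
R5 ← R5 − 12·R1.
R2 ← R2 / (-77/3).
R1 ← R1 − 7/3·R2.
R3 ← R3 + 8·R2.
R4 ← R4 − 16·R2.
R5 ← R5 + 45·R2.
R3 ← R3 / (-76/77).
R1 ← R1 + 6/11·R3.
R2 ← R2 − 106/77·R3.
R4 ← R4 − 152/77·R3.
R5 ← R5 − 3538/77·R3.
Swap R4 and R5.
R4 ← R4 / (26379/38).
R1 ← R1 + 349/38·R4.
R2 ← R2 − 765/38·R4.
R3 ← R3 + 1115/76·R4.
Rank is 4 with 5 unknowns, leaving x_5 free.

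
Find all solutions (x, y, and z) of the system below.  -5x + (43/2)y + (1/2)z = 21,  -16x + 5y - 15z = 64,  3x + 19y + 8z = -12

Row-reduce:
R1 ← R1 / (-5).
R2 ← R2 + 16·R1.
R3 ← R3 − 3·R1.
R2 ← R2 / (-319/5).
R1 ← R1 + 43/10·R2.
R3 ← R3 − 319/10·R2.
Row 3 reduces to 0 = -1, a contradiction. The system is inconsistent.

no solution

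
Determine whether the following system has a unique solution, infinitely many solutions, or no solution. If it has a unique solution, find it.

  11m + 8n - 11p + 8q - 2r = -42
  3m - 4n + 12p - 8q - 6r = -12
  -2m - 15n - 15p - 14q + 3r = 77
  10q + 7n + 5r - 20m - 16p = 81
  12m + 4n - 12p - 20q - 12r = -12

m = -4, n = -3, p = -2, q = 0, r = -2

Row-reduce the augmented matrix:
R1 ← R1 / (11).
R2 ← R2 − 3·R1.
R3 ← R3 + 2·R1.
R4 ← R4 + 20·R1.
R5 ← R5 − 12·R1.
R2 ← R2 / (-68/11).
R1 ← R1 − 8/11·R2.
R3 ← R3 + 149/11·R2.
R4 ← R4 − 237/11·R2.
R5 ← R5 + 52/11·R2.
R3 ← R3 / (-3391/68).
R1 ← R1 − 13/17·R3.
R2 ← R2 + 165/68·R3.
R4 ← R4 − 1107/68·R3.
R5 ← R5 + 195/17·R3.
R4 ← R4 / (-26292/3391).
R1 ← R1 + 1088/3391·R4.
R2 ← R2 − 3974/3391·R4.
R3 ← R3 + 664/3391·R4.
R5 ← R5 + 78628/3391·R4.
R5 ← R5 / (64700/2191).
R1 ← R1 + 146/2191·R5.
R2 ← R2 + 3889/2191·R5.
R3 ← R3 − 72/2191·R5.
R4 ← R4 − 3641/2191·R5.
Reading off the reduced rows gives m = -4, n = -3, p = -2, q = 0, r = -2.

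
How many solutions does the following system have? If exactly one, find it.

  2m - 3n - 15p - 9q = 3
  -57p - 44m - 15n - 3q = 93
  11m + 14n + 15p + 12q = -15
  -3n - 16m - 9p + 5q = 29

infinitely many solutions

Row-reduce:
R1 ← R1 / (2).
R2 ← R2 + 44·R1.
R3 ← R3 − 11·R1.
R4 ← R4 + 16·R1.
R2 ← R2 / (-81).
R1 ← R1 + 3/2·R2.
R3 ← R3 − 61/2·R2.
R4 ← R4 + 27·R2.
R3 ← R3 / (-434/9).
R1 ← R1 + 1/3·R3.
R2 ← R2 − 43/9·R3.
Rank is 3 with 4 unknowns, leaving q free.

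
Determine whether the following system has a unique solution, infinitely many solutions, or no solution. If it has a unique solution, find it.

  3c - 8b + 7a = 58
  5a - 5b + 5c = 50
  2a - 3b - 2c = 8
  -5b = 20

Row-reduce the augmented matrix:
R1 ← R1 / (7).
R2 ← R2 − 5·R1.
R3 ← R3 − 2·R1.
R2 ← R2 / (5/7).
R1 ← R1 + 8/7·R2.
R3 ← R3 + 5/7·R2.
R4 ← R4 + 5·R2.
Swap R3 and R4.
R3 ← R3 / (20).
R1 ← R1 − 5·R3.
R2 ← R2 − 4·R3.
R4 reduces to 0 = 0, so the extra equation is consistent.
Reading off the reduced rows gives a = 2, b = -4, c = 4.

a = 2, b = -4, c = 4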